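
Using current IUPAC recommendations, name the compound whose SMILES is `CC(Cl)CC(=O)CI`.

4-chloro-1-iodopentan-2-one

Counting along the main chain through the carbonyl gives 5 carbons: the parent is pentane.
The principal characteristic group is a ketone (C=O on an internal carbon), named with the suffix -one.
The numbering direction is chosen so that numbering from this end puts the carbonyl group at C-2 rather than C-4.
That gives the carbonyl at C-2; a chloro group at C-4; an iodo group at C-1.
The substituents are ordered alphabetically, ignoring any di-/tri- multipliers.
The name is 4-chloro-1-iodopentan-2-one.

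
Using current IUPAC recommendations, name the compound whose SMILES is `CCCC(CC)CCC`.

4-ethylheptane

The longest carbon chain is 7 atoms: the parent is heptane.
Numbering from either end gives identical locants here.
This places an ethyl group at C-4.
The name is 4-ethylheptane.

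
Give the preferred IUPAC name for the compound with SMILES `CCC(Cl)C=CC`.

4-chlorohex-2-ene

The longest carbon chain that includes the multiple bond has 6 carbons, so the parent hydride is hexane.
A C=C double bond in the chain gives the infix -ene-.
The numbering direction is chosen so that numbering from this end puts the double bond at C-2 rather than C-4.
That gives the double bond between C-2 and C-3; a chloro group at C-4.
Assembling the pieces gives 4-chlorohex-2-ene.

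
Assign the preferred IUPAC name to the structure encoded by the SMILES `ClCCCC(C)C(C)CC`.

1-chloro-4,5-dimethylheptane

The parent chain contains 7 carbons (heptane).
Choose the numbering such that the substituent locant set {1,4,5} is lower than {3,4,7} at the first point of difference.
That gives a chloro group at C-1; methyl groups at C-4 and C-5.
Prefixes are listed alphabetically: chloro, methyl.
Assembling the pieces gives 1-chloro-4,5-dimethylheptane.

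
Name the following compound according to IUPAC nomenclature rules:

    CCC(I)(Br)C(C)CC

The parent chain contains 6 carbons (hexane).
Choose the numbering such that the substituent locant set {3,3,4} is lower than {3,4,4} at the first point of difference.
This places a bromo group at C-3; an iodo group at C-3; a methyl group at C-4.
Substituent prefixes are cited in alphabetical order (multiplying prefixes like di-/tri- are ignored for ordering).
Assembling the pieces gives 3-bromo-3-iodo-4-methylhexane.

3-bromo-3-iodo-4-methylhexane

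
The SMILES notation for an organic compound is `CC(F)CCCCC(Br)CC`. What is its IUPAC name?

7-bromo-2-fluorononane

The longest carbon chain is 9 atoms: the parent is nonane.
Choose the numbering such that the substituent locant set {2,7} is lower than {3,8} at the first point of difference.
That gives a bromo group at C-7; a fluoro group at C-2.
Prefixes are listed alphabetically: bromo, fluoro.
Assembling the pieces gives 7-bromo-2-fluorononane.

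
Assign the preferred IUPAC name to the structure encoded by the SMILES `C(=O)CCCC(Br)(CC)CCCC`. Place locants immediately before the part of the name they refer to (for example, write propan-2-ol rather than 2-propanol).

The longest carbon chain that includes the –CHO group has 9 carbons, so the parent hydride is nonane.
The highest-priority functional group is an aldehyde (terminal –CHO), so the name ends in -al.
Choose the numbering such that the aldehyde carbon is C-1 by definition.
With this numbering: a bromo group at C-5; an ethyl group at C-5.
The substituents are ordered alphabetically, ignoring any di-/tri- multipliers.
The name is 5-bromo-5-ethylnonanal.

5-bromo-5-ethylnonanal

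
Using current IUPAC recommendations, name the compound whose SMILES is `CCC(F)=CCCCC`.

3-fluorooct-3-ene

The longest carbon chain that includes the multiple bond has 8 carbons, so the parent hydride is octane.
A C=C double bond in the chain gives the infix -ene-.
The numbering direction is chosen so that numbering from this end puts the double bond at C-3 rather than C-5.
That gives the double bond between C-3 and C-4; a fluoro group at C-3.
The name is 3-fluorooct-3-ene.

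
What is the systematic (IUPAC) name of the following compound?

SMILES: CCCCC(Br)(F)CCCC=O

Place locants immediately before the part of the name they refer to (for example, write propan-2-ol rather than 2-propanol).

5-bromo-5-fluorononanal

The longest chain bearing the –CHO group is 9 carbons long (nonane).
An aldehyde (terminal –CHO) is the principal characteristic group, giving the suffix -al.
The numbering direction is chosen so that the aldehyde carbon is C-1 by definition.
This places a bromo group at C-5; a fluoro group at C-5.
Substituent prefixes are cited in alphabetical order (multiplying prefixes like di-/tri- are ignored for ordering).
The name is 5-bromo-5-fluorononanal.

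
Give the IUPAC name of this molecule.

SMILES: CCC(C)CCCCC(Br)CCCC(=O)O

Counting along the main chain through the –COOH group gives 12 carbons: the parent is dodecane.
A carboxylic acid (terminal –COOH) is the principal characteristic group, giving the suffix -oic acid.
The numbering direction is chosen so that the carboxylic acid carbon is C-1 by definition.
That gives a bromo group at C-5; a methyl group at C-10.
The substituents are ordered alphabetically, ignoring any di-/tri- multipliers.
The name is 5-bromo-10-methyldodecanoic acid.

5-bromo-10-methyldodecanoic acid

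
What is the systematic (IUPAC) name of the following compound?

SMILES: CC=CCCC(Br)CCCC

6-bromodec-2-ene

The longest chain bearing the multiple bond is 10 carbons long (decane).
The chain contains a C=C double bond, so the unsaturation ending is -ene.
Choose the numbering such that numbering from this end puts the double bond at C-2 rather than C-8.
This places the double bond between C-2 and C-3; a bromo group at C-6.
Assembling the pieces gives 6-bromodec-2-ene.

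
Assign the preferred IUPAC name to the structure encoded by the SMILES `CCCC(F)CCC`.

The parent chain contains 7 carbons (heptane).
Numbering from either end gives identical locants here.
With this numbering: a fluoro group at C-4.
Assembling the pieces gives 4-fluoroheptane.

4-fluoroheptane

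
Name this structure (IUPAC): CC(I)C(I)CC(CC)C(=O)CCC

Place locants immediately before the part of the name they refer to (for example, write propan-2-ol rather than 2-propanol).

The longest carbon chain that includes the carbonyl has 9 carbons, so the parent hydride is nonane.
A ketone (C=O on an internal carbon) is the principal characteristic group, giving the suffix -one.
Choose the numbering such that numbering from this end puts the carbonyl group at C-4 rather than C-6.
This places the carbonyl at C-4; an ethyl group at C-5; iodo groups at C-7 and C-8.
Prefixes are listed alphabetically: ethyl, iodo.
Assembling the pieces gives 5-ethyl-7,8-diiodononan-4-one.

5-ethyl-7,8-diiodononan-4-one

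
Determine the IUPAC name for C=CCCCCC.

The longest chain bearing the multiple bond is 7 carbons long (heptane).
There is one C=C double bond, indicated by the ending -ene.
Choose the numbering such that numbering from this end puts the double bond at C-1 rather than C-6.
That gives the double bond between C-1 and C-2.
Assembling the pieces gives hept-1-ene.

hept-1-ene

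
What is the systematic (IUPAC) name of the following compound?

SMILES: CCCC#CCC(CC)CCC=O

4-ethyldec-6-ynal

Counting along the main chain through the –CHO group and the multiple bond gives 10 carbons: the parent is decane.
The principal characteristic group is an aldehyde (terminal –CHO), named with the suffix -al.
There is one C≡C triple bond, indicated by the ending -yne.
Choose the numbering such that the aldehyde carbon is C-1 by definition.
This places the triple bond between C-6 and C-7; an ethyl group at C-4.
Putting it together: 4-ethyldec-6-ynal.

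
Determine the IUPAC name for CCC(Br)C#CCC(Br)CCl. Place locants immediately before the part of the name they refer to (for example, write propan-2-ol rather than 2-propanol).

The longest carbon chain that includes the multiple bond has 8 carbons, so the parent hydride is octane.
The chain contains a C≡C triple bond, so the unsaturation ending is -yne.
Number the chain so that the substituent locant set {1,2,6} is lower than {3,7,8} at the first point of difference.
With this numbering: the triple bond between C-4 and C-5; bromo groups at C-2 and C-6; a chloro group at C-1.
Substituent prefixes are cited in alphabetical order (multiplying prefixes like di-/tri- are ignored for ordering).
Putting it together: 2,6-dibromo-1-chlorooct-4-yne.

2,6-dibromo-1-chlorooct-4-yne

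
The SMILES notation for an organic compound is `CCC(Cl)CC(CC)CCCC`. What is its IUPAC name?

The longest carbon chain is 9 atoms: the parent is nonane.
Number the chain so that the substituent locant set {3,5} is lower than {5,7} at the first point of difference.
That gives a chloro group at C-3; an ethyl group at C-5.
The substituents are ordered alphabetically, ignoring any di-/tri- multipliers.
Putting it together: 3-chloro-5-ethylnonane.

3-chloro-5-ethylnonane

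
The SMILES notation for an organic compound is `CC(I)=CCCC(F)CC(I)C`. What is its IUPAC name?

6-fluoro-2,8-diiodonon-2-ene

The longest carbon chain that includes the multiple bond has 9 carbons, so the parent hydride is nonane.
A C=C double bond in the chain gives the infix -ene-.
Choose the numbering such that numbering from this end puts the double bond at C-2 rather than C-7.
This places the double bond between C-2 and C-3; a fluoro group at C-6; iodo groups at C-2 and C-8.
Prefixes are listed alphabetically: fluoro, iodo.
Putting it together: 6-fluoro-2,8-diiodonon-2-ene.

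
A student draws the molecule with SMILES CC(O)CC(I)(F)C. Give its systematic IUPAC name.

4-fluoro-4-iodopentan-2-ol

The longest carbon chain that includes the –OH group has 5 carbons, so the parent hydride is pentane.
An alcohol (–OH) is the principal characteristic group, giving the suffix -ol.
Number the chain so that numbering from this end puts the hydroxyl group at C-2 rather than C-4.
This places the hydroxyl at C-2; a fluoro group at C-4; an iodo group at C-4.
Substituent prefixes are cited in alphabetical order (multiplying prefixes like di-/tri- are ignored for ordering).
Assembling the pieces gives 4-fluoro-4-iodopentan-2-ol.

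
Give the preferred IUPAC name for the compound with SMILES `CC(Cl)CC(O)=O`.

Counting along the main chain through the –COOH group gives 4 carbons: the parent is butane.
A carboxylic acid (terminal –COOH) is the principal characteristic group, giving the suffix -oic acid.
Choose the numbering such that the carboxylic acid carbon is C-1 by definition.
With this numbering: a chloro group at C-3.
Assembling the pieces gives 3-chlorobutanoic acid.

3-chlorobutanoic acid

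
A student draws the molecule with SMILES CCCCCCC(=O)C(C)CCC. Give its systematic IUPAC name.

The longest chain bearing the carbonyl is 11 carbons long (undecane).
The principal characteristic group is a ketone (C=O on an internal carbon), named with the suffix -one.
Number the chain so that numbering from this end puts the carbonyl group at C-5 rather than C-7.
That gives the carbonyl at C-5; a methyl group at C-4.
The name is 4-methylundecan-5-one.

4-methylundecan-5-one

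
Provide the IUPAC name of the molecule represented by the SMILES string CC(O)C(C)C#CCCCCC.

The longest carbon chain that includes the –OH group and the multiple bond has 10 carbons, so the parent hydride is decane.
The principal characteristic group is an alcohol (–OH), named with the suffix -ol.
There is one C≡C triple bond, indicated by the ending -yne.
The numbering direction is chosen so that numbering from this end puts the hydroxyl group at C-2 rather than C-9.
This places the hydroxyl at C-2; the triple bond between C-4 and C-5; a methyl group at C-3.
Assembling the pieces gives 3-methyldec-4-yn-2-ol.

3-methyldec-4-yn-2-ol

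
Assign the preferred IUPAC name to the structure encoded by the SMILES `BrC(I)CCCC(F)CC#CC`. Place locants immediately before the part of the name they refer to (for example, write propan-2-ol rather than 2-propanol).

The longest chain bearing the multiple bond is 9 carbons long (nonane).
The chain contains a C≡C triple bond, so the unsaturation ending is -yne.
The numbering direction is chosen so that numbering from this end puts the triple bond at C-2 rather than C-7.
That gives the triple bond between C-2 and C-3; a bromo group at C-9; a fluoro group at C-5; an iodo group at C-9.
The substituents are ordered alphabetically, ignoring any di-/tri- multipliers.
Putting it together: 9-bromo-5-fluoro-9-iodonon-2-yne.

9-bromo-5-fluoro-9-iodonon-2-yne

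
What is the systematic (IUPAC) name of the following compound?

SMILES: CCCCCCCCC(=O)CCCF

1-fluorododecan-4-one

Counting along the main chain through the carbonyl gives 12 carbons: the parent is dodecane.
The principal characteristic group is a ketone (C=O on an internal carbon), named with the suffix -one.
Number the chain so that numbering from this end puts the carbonyl group at C-4 rather than C-9.
With this numbering: the carbonyl at C-4; a fluoro group at C-1.
Assembling the pieces gives 1-fluorododecan-4-one.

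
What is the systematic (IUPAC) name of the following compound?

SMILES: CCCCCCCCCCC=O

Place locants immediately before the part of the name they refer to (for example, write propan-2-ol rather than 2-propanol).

The longest chain bearing the –CHO group is 11 carbons long (undecane).
An aldehyde (terminal –CHO) is the principal characteristic group, giving the suffix -al.
The numbering direction is chosen so that the aldehyde carbon is C-1 by definition.
The name is undecanal.

undecanal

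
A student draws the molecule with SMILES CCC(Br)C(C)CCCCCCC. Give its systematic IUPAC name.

3-bromo-4-methylundecane

The parent chain contains 11 carbons (undecane).
Number the chain so that the substituent locant set {3,4} is lower than {8,9} at the first point of difference.
That gives a bromo group at C-3; a methyl group at C-4.
The substituents are ordered alphabetically, ignoring any di-/tri- multipliers.
Putting it together: 3-bromo-4-methylundecane.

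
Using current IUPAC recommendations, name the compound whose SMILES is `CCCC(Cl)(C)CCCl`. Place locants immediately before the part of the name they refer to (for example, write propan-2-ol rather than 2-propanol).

1,3-dichloro-3-methylhexane

The longest continuous carbon chain has 6 atoms, so the parent hydride is hexane.
The numbering direction is chosen so that the substituent locant set {1,3,3} is lower than {4,4,6} at the first point of difference.
That gives chloro groups at C-1 and C-3; a methyl group at C-3.
The substituents are ordered alphabetically, ignoring any di-/tri- multipliers.
Assembling the pieces gives 1,3-dichloro-3-methylhexane.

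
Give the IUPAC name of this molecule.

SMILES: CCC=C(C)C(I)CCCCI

5,9-diiodo-4-methylnon-3-ene

The longest carbon chain that includes the multiple bond has 9 carbons, so the parent hydride is nonane.
A C=C double bond in the chain gives the infix -ene-.
The numbering direction is chosen so that numbering from this end puts the double bond at C-3 rather than C-6.
With this numbering: the double bond between C-3 and C-4; iodo groups at C-5 and C-9; a methyl group at C-4.
The substituents are ordered alphabetically, ignoring any di-/tri- multipliers.
Putting it together: 5,9-diiodo-4-methylnon-3-ene.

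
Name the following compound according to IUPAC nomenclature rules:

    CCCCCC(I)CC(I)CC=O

Counting along the main chain through the –CHO group gives 10 carbons: the parent is decane.
The highest-priority functional group is an aldehyde (terminal –CHO), so the name ends in -al.
Choose the numbering such that the aldehyde carbon is C-1 by definition.
This places iodo groups at C-3 and C-5.
The name is 3,5-diiododecanal.

3,5-diiododecanal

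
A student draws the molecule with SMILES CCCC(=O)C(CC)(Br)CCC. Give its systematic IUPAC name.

5-bromo-5-ethyloctan-4-one

The longest carbon chain that includes the carbonyl has 8 carbons, so the parent hydride is octane.
The highest-priority functional group is a ketone (C=O on an internal carbon), so the name ends in -one.
Number the chain so that numbering from this end puts the carbonyl group at C-4 rather than C-5.
That gives the carbonyl at C-4; a bromo group at C-5; an ethyl group at C-5.
The substituents are ordered alphabetically, ignoring any di-/tri- multipliers.
The name is 5-bromo-5-ethyloctan-4-one.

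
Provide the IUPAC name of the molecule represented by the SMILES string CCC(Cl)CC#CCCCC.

The longest carbon chain that includes the multiple bond has 10 carbons, so the parent hydride is decane.
A C≡C triple bond in the chain gives the infix -yne-.
Choose the numbering such that the substituent locant set {3} is lower than {8} at the first point of difference.
This places the triple bond between C-5 and C-6; a chloro group at C-3.
Assembling the pieces gives 3-chlorodec-5-yne.

3-chlorodec-5-yne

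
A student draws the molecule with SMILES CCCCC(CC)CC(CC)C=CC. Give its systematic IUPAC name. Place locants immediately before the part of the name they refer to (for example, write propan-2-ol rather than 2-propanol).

4,6-diethyldec-2-ene

The longest chain bearing the multiple bond is 10 carbons long (decane).
A C=C double bond in the chain gives the infix -ene-.
Number the chain so that numbering from this end puts the double bond at C-2 rather than C-8.
With this numbering: the double bond between C-2 and C-3; ethyl groups at C-4 and C-6.
Assembling the pieces gives 4,6-diethyldec-2-ene.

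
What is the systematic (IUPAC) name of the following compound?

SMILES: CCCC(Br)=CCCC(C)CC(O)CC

9-bromo-5-methyldodec-8-en-3-ol

The longest carbon chain that includes the –OH group and the multiple bond has 12 carbons, so the parent hydride is dodecane.
The highest-priority functional group is an alcohol (–OH), so the name ends in -ol.
The chain contains a C=C double bond, so the unsaturation ending is -ene.
Choose the numbering such that numbering from this end puts the hydroxyl group at C-3 rather than C-10.
With this numbering: the hydroxyl at C-3; the double bond between C-8 and C-9; a bromo group at C-9; a methyl group at C-5.
The substituents are ordered alphabetically, ignoring any di-/tri- multipliers.
The name is 9-bromo-5-methyldodec-8-en-3-ol.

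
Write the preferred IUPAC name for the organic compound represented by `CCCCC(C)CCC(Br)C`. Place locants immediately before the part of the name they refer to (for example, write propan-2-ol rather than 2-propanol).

The longest carbon chain is 9 atoms: the parent is nonane.
The numbering direction is chosen so that the substituent locant set {2,5} is lower than {5,8} at the first point of difference.
That gives a bromo group at C-2; a methyl group at C-5.
Prefixes are listed alphabetically: bromo, methyl.
The name is 2-bromo-5-methylnonane.

2-bromo-5-methylnonane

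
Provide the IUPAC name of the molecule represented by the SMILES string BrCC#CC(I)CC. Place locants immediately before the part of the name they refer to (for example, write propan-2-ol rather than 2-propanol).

1-bromo-4-iodohex-2-yne

Counting along the main chain through the multiple bond gives 6 carbons: the parent is hexane.
There is one C≡C triple bond, indicated by the ending -yne.
Number the chain so that numbering from this end puts the triple bond at C-2 rather than C-4.
With this numbering: the triple bond between C-2 and C-3; a bromo group at C-1; an iodo group at C-4.
Prefixes are listed alphabetically: bromo, iodo.
Assembling the pieces gives 1-bromo-4-iodohex-2-yne.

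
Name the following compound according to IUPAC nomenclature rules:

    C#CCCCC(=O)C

hept-6-yn-2-one

Counting along the main chain through the carbonyl and the multiple bond gives 7 carbons: the parent is heptane.
A ketone (C=O on an internal carbon) is the principal characteristic group, giving the suffix -one.
A C≡C triple bond in the chain gives the infix -yne-.
Choose the numbering such that numbering from this end puts the carbonyl group at C-2 rather than C-6.
That gives the carbonyl at C-2; the triple bond between C-6 and C-7.
Assembling the pieces gives hept-6-yn-2-one.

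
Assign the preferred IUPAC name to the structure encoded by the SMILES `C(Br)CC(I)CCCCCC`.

1-bromo-3-iodononane

The longest carbon chain is 9 atoms: the parent is nonane.
Number the chain so that the substituent locant set {1,3} is lower than {7,9} at the first point of difference.
That gives a bromo group at C-1; an iodo group at C-3.
Prefixes are listed alphabetically: bromo, iodo.
Assembling the pieces gives 1-bromo-3-iodononane.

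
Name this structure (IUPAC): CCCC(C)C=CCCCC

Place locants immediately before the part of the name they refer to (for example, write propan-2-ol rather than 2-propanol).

Counting along the main chain through the multiple bond gives 10 carbons: the parent is decane.
The chain contains a C=C double bond, so the unsaturation ending is -ene.
Number the chain so that the substituent locant set {4} is lower than {7} at the first point of difference.
With this numbering: the double bond between C-5 and C-6; a methyl group at C-4.
The name is 4-methyldec-5-ene.

4-methyldec-5-ene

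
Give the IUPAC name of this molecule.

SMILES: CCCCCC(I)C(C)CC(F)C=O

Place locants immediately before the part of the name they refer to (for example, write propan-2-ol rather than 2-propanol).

The longest carbon chain that includes the –CHO group has 10 carbons, so the parent hydride is decane.
The principal characteristic group is an aldehyde (terminal –CHO), named with the suffix -al.
Choose the numbering such that the aldehyde carbon is C-1 by definition.
This places a fluoro group at C-2; an iodo group at C-5; a methyl group at C-4.
Substituent prefixes are cited in alphabetical order (multiplying prefixes like di-/tri- are ignored for ordering).
The name is 2-fluoro-5-iodo-4-methyldecanal.

2-fluoro-5-iodo-4-methyldecanal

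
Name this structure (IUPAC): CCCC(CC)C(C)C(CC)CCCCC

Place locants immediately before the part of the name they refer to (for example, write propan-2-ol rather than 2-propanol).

4,6-diethyl-5-methylundecane

The parent chain contains 11 carbons (undecane).
Choose the numbering such that the substituent locant set {4,5,6} is lower than {6,7,8} at the first point of difference.
With this numbering: ethyl groups at C-4 and C-6; a methyl group at C-5.
The substituents are ordered alphabetically, ignoring any di-/tri- multipliers.
Putting it together: 4,6-diethyl-5-methylundecane.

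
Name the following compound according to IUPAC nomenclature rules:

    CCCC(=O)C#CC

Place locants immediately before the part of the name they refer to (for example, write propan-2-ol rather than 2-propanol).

The longest carbon chain that includes the carbonyl and the multiple bond has 7 carbons, so the parent hydride is heptane.
The highest-priority functional group is a ketone (C=O on an internal carbon), so the name ends in -one.
There is one C≡C triple bond, indicated by the ending -yne.
The numbering direction is chosen so that numbering from this end puts the triple bond at C-2 rather than C-5.
This places the carbonyl at C-4; the triple bond between C-2 and C-3.
Assembling the pieces gives hept-2-yn-4-one.

hept-2-yn-4-one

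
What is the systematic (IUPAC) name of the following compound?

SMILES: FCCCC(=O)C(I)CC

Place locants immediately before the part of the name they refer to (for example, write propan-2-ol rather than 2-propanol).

The longest carbon chain that includes the carbonyl has 7 carbons, so the parent hydride is heptane.
The principal characteristic group is a ketone (C=O on an internal carbon), named with the suffix -one.
Number the chain so that the substituent locant set {1,5} is lower than {3,7} at the first point of difference.
This places the carbonyl at C-4; a fluoro group at C-1; an iodo group at C-5.
Prefixes are listed alphabetically: fluoro, iodo.
The name is 1-fluoro-5-iodoheptan-4-one.

1-fluoro-5-iodoheptan-4-one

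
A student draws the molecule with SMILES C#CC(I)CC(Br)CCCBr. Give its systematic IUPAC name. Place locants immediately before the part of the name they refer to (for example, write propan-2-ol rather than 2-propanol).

The longest carbon chain that includes the multiple bond has 8 carbons, so the parent hydride is octane.
The chain contains a C≡C triple bond, so the unsaturation ending is -yne.
Choose the numbering such that numbering from this end puts the triple bond at C-1 rather than C-7.
That gives the triple bond between C-1 and C-2; bromo groups at C-5 and C-8; an iodo group at C-3.
Substituent prefixes are cited in alphabetical order (multiplying prefixes like di-/tri- are ignored for ordering).
Putting it together: 5,8-dibromo-3-iodooct-1-yne.

5,8-dibromo-3-iodooct-1-yne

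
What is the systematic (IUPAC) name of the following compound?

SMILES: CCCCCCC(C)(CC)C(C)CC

The longest carbon chain is 10 atoms: the parent is decane.
Number the chain so that the substituent locant set {3,4,4} is lower than {7,7,8} at the first point of difference.
With this numbering: an ethyl group at C-4; methyl groups at C-3 and C-4.
Substituent prefixes are cited in alphabetical order (multiplying prefixes like di-/tri- are ignored for ordering).
The name is 4-ethyl-3,4-dimethyldecane.

4-ethyl-3,4-dimethyldecane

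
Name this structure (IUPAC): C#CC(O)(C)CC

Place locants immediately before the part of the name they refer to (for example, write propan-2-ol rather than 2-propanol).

3-methylpent-1-yn-3-ol

Counting along the main chain through the –OH group and the multiple bond gives 5 carbons: the parent is pentane.
The highest-priority functional group is an alcohol (–OH), so the name ends in -ol.
The chain contains a C≡C triple bond, so the unsaturation ending is -yne.
The numbering direction is chosen so that numbering from this end puts the triple bond at C-1 rather than C-4.
That gives the hydroxyl at C-3; the triple bond between C-1 and C-2; a methyl group at C-3.
The name is 3-methylpent-1-yn-3-ol.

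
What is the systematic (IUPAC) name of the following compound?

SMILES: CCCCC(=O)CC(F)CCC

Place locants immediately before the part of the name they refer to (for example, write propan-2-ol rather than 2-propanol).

Counting along the main chain through the carbonyl gives 10 carbons: the parent is decane.
A ketone (C=O on an internal carbon) is the principal characteristic group, giving the suffix -one.
The numbering direction is chosen so that numbering from this end puts the carbonyl group at C-5 rather than C-6.
With this numbering: the carbonyl at C-5; a fluoro group at C-7.
The name is 7-fluorodecan-5-one.

7-fluorodecan-5-one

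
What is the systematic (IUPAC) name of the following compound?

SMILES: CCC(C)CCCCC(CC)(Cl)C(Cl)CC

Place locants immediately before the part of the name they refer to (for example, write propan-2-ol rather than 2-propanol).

The longest continuous carbon chain has 11 atoms, so the parent hydride is undecane.
Number the chain so that the substituent locant set {3,4,4,9} is lower than {3,8,8,9} at the first point of difference.
With this numbering: chloro groups at C-3 and C-4; an ethyl group at C-4; a methyl group at C-9.
The substituents are ordered alphabetically, ignoring any di-/tri- multipliers.
Putting it together: 3,4-dichloro-4-ethyl-9-methylundecane.

3,4-dichloro-4-ethyl-9-methylundecane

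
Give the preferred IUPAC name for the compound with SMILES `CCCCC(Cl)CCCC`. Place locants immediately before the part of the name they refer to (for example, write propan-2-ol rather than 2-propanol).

5-chlorononane

The longest continuous carbon chain has 9 atoms, so the parent hydride is nonane.
Numbering from either end gives identical locants here.
That gives a chloro group at C-5.
Assembling the pieces gives 5-chlorononane.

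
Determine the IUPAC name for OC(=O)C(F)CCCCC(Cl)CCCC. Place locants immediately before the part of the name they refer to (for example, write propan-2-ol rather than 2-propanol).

The longest carbon chain that includes the –COOH group has 11 carbons, so the parent hydride is undecane.
The principal characteristic group is a carboxylic acid (terminal –COOH), named with the suffix -oic acid.
Number the chain so that the carboxylic acid carbon is C-1 by definition.
With this numbering: a chloro group at C-7; a fluoro group at C-2.
Prefixes are listed alphabetically: chloro, fluoro.
Putting it together: 7-chloro-2-fluoroundecanoic acid.

7-chloro-2-fluoroundecanoic acid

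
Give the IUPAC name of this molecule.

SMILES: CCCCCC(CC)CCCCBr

The parent chain contains 10 carbons (decane).
Number the chain so that the substituent locant set {1,5} is lower than {6,10} at the first point of difference.
That gives a bromo group at C-1; an ethyl group at C-5.
The substituents are ordered alphabetically, ignoring any di-/tri- multipliers.
The name is 1-bromo-5-ethyldecane.

1-bromo-5-ethyldecane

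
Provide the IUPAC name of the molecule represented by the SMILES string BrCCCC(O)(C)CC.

6-bromo-3-methylhexan-3-ol

The longest carbon chain that includes the –OH group has 6 carbons, so the parent hydride is hexane.
The highest-priority functional group is an alcohol (–OH), so the name ends in -ol.
Number the chain so that numbering from this end puts the hydroxyl group at C-3 rather than C-4.
With this numbering: the hydroxyl at C-3; a bromo group at C-6; a methyl group at C-3.
The substituents are ordered alphabetically, ignoring any di-/tri- multipliers.
Assembling the pieces gives 6-bromo-3-methylhexan-3-ol.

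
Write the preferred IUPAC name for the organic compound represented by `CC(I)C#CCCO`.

The longest chain bearing the –OH group and the multiple bond is 6 carbons long (hexane).
The highest-priority functional group is an alcohol (–OH), so the name ends in -ol.
There is one C≡C triple bond, indicated by the ending -yne.
The numbering direction is chosen so that numbering from this end puts the hydroxyl group at C-1 rather than C-6.
This places the hydroxyl at C-1; the triple bond between C-3 and C-4; an iodo group at C-5.
Assembling the pieces gives 5-iodohex-3-yn-1-ol.

5-iodohex-3-yn-1-ol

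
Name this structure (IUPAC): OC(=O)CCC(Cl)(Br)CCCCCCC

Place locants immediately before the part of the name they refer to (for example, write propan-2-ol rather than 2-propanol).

4-bromo-4-chloroundecanoic acid

Counting along the main chain through the –COOH group gives 11 carbons: the parent is undecane.
The principal characteristic group is a carboxylic acid (terminal –COOH), named with the suffix -oic acid.
Choose the numbering such that the carboxylic acid carbon is C-1 by definition.
That gives a bromo group at C-4; a chloro group at C-4.
Prefixes are listed alphabetically: bromo, chloro.
Assembling the pieces gives 4-bromo-4-chloroundecanoic acid.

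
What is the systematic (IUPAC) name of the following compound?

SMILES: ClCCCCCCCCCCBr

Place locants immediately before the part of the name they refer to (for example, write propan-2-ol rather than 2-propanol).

The longest continuous carbon chain has 10 atoms, so the parent hydride is decane.
Number the chain so that the locant sets are identical either way, so the alphabetically earlier bromo substituent takes the lower locant (1 rather than 10).
This places a bromo group at C-1; a chloro group at C-10.
Substituent prefixes are cited in alphabetical order (multiplying prefixes like di-/tri- are ignored for ordering).
Assembling the pieces gives 1-bromo-10-chlorodecane.

1-bromo-10-chlorodecane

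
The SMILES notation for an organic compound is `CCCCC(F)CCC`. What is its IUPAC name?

4-fluorooctane

The longest carbon chain is 8 atoms: the parent is octane.
Choose the numbering such that the substituent locant set {4} is lower than {5} at the first point of difference.
With this numbering: a fluoro group at C-4.
The name is 4-fluorooctane.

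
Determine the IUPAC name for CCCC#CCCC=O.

oct-4-ynal

The longest carbon chain that includes the –CHO group and the multiple bond has 8 carbons, so the parent hydride is octane.
The highest-priority functional group is an aldehyde (terminal –CHO), so the name ends in -al.
There is one C≡C triple bond, indicated by the ending -yne.
Number the chain so that the aldehyde carbon is C-1 by definition.
That gives the triple bond between C-4 and C-5.
The name is oct-4-ynal.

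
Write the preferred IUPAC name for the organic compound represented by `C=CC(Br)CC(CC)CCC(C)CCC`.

The longest carbon chain that includes the multiple bond has 11 carbons, so the parent hydride is undecane.
A C=C double bond in the chain gives the infix -ene-.
Choose the numbering such that numbering from this end puts the double bond at C-1 rather than C-10.
With this numbering: the double bond between C-1 and C-2; a bromo group at C-3; an ethyl group at C-5; a methyl group at C-8.
Substituent prefixes are cited in alphabetical order (multiplying prefixes like di-/tri- are ignored for ordering).
Assembling the pieces gives 3-bromo-5-ethyl-8-methylundec-1-ene.

3-bromo-5-ethyl-8-methylundec-1-ene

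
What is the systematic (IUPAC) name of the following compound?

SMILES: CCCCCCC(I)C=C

The longest carbon chain that includes the multiple bond has 9 carbons, so the parent hydride is nonane.
A C=C double bond in the chain gives the infix -ene-.
The numbering direction is chosen so that numbering from this end puts the double bond at C-1 rather than C-8.
That gives the double bond between C-1 and C-2; an iodo group at C-3.
Assembling the pieces gives 3-iodonon-1-ene.

3-iodonon-1-ene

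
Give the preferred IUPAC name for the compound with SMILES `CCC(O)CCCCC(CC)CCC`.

8-ethylundecan-3-ol

The longest carbon chain that includes the –OH group has 11 carbons, so the parent hydride is undecane.
The principal characteristic group is an alcohol (–OH), named with the suffix -ol.
Choose the numbering such that numbering from this end puts the hydroxyl group at C-3 rather than C-9.
With this numbering: the hydroxyl at C-3; an ethyl group at C-8.
The name is 8-ethylundecan-3-ol.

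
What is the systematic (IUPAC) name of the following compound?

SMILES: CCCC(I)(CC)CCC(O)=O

Counting along the main chain through the –COOH group gives 7 carbons: the parent is heptane.
A carboxylic acid (terminal –COOH) is the principal characteristic group, giving the suffix -oic acid.
Number the chain so that the carboxylic acid carbon is C-1 by definition.
This places an ethyl group at C-4; an iodo group at C-4.
Substituent prefixes are cited in alphabetical order (multiplying prefixes like di-/tri- are ignored for ordering).
Assembling the pieces gives 4-ethyl-4-iodoheptanoic acid.

4-ethyl-4-iodoheptanoic acid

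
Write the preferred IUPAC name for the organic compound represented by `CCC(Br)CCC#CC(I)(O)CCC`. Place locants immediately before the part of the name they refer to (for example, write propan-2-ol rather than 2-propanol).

The longest carbon chain that includes the –OH group and the multiple bond has 11 carbons, so the parent hydride is undecane.
An alcohol (–OH) is the principal characteristic group, giving the suffix -ol.
A C≡C triple bond in the chain gives the infix -yne-.
The numbering direction is chosen so that numbering from this end puts the hydroxyl group at C-4 rather than C-8.
That gives the hydroxyl at C-4; the triple bond between C-5 and C-6; a bromo group at C-9; an iodo group at C-4.
The substituents are ordered alphabetically, ignoring any di-/tri- multipliers.
The name is 9-bromo-4-iodoundec-5-yn-4-ol.

9-bromo-4-iodoundec-5-yn-4-ol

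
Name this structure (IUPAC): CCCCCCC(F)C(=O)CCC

The longest chain bearing the carbonyl is 11 carbons long (undecane).
The principal characteristic group is a ketone (C=O on an internal carbon), named with the suffix -one.
The numbering direction is chosen so that numbering from this end puts the carbonyl group at C-4 rather than C-8.
That gives the carbonyl at C-4; a fluoro group at C-5.
Putting it together: 5-fluoroundecan-4-one.

5-fluoroundecan-4-one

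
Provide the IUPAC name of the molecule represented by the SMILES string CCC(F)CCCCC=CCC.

Counting along the main chain through the multiple bond gives 11 carbons: the parent is undecane.
There is one C=C double bond, indicated by the ending -ene.
Number the chain so that numbering from this end puts the double bond at C-3 rather than C-8.
With this numbering: the double bond between C-3 and C-4; a fluoro group at C-9.
Putting it together: 9-fluoroundec-3-ene.

9-fluoroundec-3-ene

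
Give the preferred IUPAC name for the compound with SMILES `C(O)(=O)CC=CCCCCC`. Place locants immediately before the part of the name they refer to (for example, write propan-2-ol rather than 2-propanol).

The longest carbon chain that includes the –COOH group and the multiple bond has 9 carbons, so the parent hydride is nonane.
The principal characteristic group is a carboxylic acid (terminal –COOH), named with the suffix -oic acid.
There is one C=C double bond, indicated by the ending -ene.
The numbering direction is chosen so that the carboxylic acid carbon is C-1 by definition.
With this numbering: the double bond between C-3 and C-4.
Assembling the pieces gives non-3-enoic acid.

non-3-enoic acid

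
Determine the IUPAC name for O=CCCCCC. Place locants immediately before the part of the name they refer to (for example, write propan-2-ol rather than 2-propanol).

hexanal

The longest carbon chain that includes the –CHO group has 6 carbons, so the parent hydride is hexane.
The highest-priority functional group is an aldehyde (terminal –CHO), so the name ends in -al.
Number the chain so that the aldehyde carbon is C-1 by definition.
The name is hexanal.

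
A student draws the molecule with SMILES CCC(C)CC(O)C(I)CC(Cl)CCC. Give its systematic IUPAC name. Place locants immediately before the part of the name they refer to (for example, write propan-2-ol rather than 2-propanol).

8-chloro-6-iodo-3-methylundecan-5-ol

Counting along the main chain through the –OH group gives 11 carbons: the parent is undecane.
The highest-priority functional group is an alcohol (–OH), so the name ends in -ol.
Choose the numbering such that numbering from this end puts the hydroxyl group at C-5 rather than C-7.
That gives the hydroxyl at C-5; a chloro group at C-8; an iodo group at C-6; a methyl group at C-3.
Substituent prefixes are cited in alphabetical order (multiplying prefixes like di-/tri- are ignored for ordering).
The name is 8-chloro-6-iodo-3-methylundecan-5-ol.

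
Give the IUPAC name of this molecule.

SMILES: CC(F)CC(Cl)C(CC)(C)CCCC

4-chloro-5-ethyl-2-fluoro-5-methylnonane

The longest carbon chain is 9 atoms: the parent is nonane.
Number the chain so that the substituent locant set {2,4,5,5} is lower than {5,5,6,8} at the first point of difference.
This places a chloro group at C-4; an ethyl group at C-5; a fluoro group at C-2; a methyl group at C-5.
Prefixes are listed alphabetically: chloro, ethyl, fluoro, methyl.
Putting it together: 4-chloro-5-ethyl-2-fluoro-5-methylnonane.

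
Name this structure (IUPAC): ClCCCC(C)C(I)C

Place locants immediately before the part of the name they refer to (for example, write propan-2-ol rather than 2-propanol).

1-chloro-5-iodo-4-methylhexane

The longest continuous carbon chain has 6 atoms, so the parent hydride is hexane.
The numbering direction is chosen so that the substituent locant set {1,4,5} is lower than {2,3,6} at the first point of difference.
That gives a chloro group at C-1; an iodo group at C-5; a methyl group at C-4.
Prefixes are listed alphabetically: chloro, iodo, methyl.
The name is 1-chloro-5-iodo-4-methylhexane.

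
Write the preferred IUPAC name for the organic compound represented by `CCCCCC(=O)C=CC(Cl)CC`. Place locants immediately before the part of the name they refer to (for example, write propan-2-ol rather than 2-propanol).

3-chloroundec-4-en-6-one

The longest chain bearing the carbonyl and the multiple bond is 11 carbons long (undecane).
The highest-priority functional group is a ketone (C=O on an internal carbon), so the name ends in -one.
The chain contains a C=C double bond, so the unsaturation ending is -ene.
Choose the numbering such that numbering from this end puts the double bond at C-4 rather than C-7.
That gives the carbonyl at C-6; the double bond between C-4 and C-5; a chloro group at C-3.
The name is 3-chloroundec-4-en-6-one.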